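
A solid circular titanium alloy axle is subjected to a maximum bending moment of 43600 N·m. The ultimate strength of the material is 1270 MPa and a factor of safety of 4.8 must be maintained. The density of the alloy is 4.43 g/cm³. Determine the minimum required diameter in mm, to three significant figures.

σ_allow = 1270/4.8 = 264.6 MPa.
For a solid circular section σ = 32M/(πd³), so d³ = 32M/(π σ_allow) = 32×4.3600×10^7/(π×264.6) = 1.679×10^6 mm³.
d = 118.8 mm.

d = 119 mm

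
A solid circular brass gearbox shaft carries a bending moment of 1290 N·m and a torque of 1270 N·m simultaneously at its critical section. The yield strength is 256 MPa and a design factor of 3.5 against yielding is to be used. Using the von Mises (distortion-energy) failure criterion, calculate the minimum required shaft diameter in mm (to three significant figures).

σ_allow = σ_y/n = 256/3.5 = 73.14 MPa.
For a solid shaft σ_b = 32M/(πd³) and τ = 16T/(πd³), so the von Mises stress is σ' = (16/πd³)·√(4M²+3T²).
√(4M²+3T²) = √(4×(1.290×10^6)² + 3×(1.270×10^6)²) = 3.390×10^6 N·mm.
d³ = 16×3.390×10^6/(π×73.14) = 236100 mm³.
d = 61.80 mm.

d = 61.8 mm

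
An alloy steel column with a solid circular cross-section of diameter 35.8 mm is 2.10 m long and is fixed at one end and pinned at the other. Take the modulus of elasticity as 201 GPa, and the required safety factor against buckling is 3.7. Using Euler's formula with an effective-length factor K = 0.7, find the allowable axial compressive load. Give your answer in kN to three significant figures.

P_allow = 20.0 kN

I = πd⁴/64 = π×35.8⁴/64 = 80630 mm⁴.
Effective length L_e = KL = 0.7×2.10 m = 1470 mm.
Euler critical load P_cr = π²EI/L_e² = π²×201000×80630/1470² = 74020 N.
P_allow = P_cr/n = 74020/3.7 = 20010 N.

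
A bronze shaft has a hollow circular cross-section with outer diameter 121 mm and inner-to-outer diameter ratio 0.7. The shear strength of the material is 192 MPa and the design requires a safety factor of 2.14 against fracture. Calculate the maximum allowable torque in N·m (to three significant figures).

τ_allow = 192/2.14 = 89.72 MPa.
For a hollow shaft T_allow = τ_allow·πd_o³(1−k⁴)/16 with 1−k⁴ = 0.7599, so πd_o³(1−k⁴)/16 = 264300 mm³.
T_allow = 89.72×264300 = 2.372×10^7 N·mm = 23720 N·m.

T_allow = 23700 N·m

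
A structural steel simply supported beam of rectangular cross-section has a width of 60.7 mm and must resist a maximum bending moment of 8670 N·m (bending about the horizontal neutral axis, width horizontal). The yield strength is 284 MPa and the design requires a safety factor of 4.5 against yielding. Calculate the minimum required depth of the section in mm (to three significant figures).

h = 117 mm

σ_allow = 284/4.5 = 63.11 MPa.
For a rectangular section σ = 6M/(bh²), so h² = 6M/(b σ_allow) = 6×8670000/(60.7×63.11) = 13580 mm².
h = 116.5 mm.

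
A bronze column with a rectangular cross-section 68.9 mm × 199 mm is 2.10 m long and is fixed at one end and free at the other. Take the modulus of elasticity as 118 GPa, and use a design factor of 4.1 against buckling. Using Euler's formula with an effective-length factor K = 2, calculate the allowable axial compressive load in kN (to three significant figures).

P_allow = 87.3 kN

Buckling occurs about the weak axis: I_min = h·b³/12 = 199×68.9³/12 = 5.424×10^6 mm⁴ (b = 68.9 mm is the smaller dimension).
Effective length L_e = KL = 2×2.10 m = 4200 mm.
Euler critical load P_cr = π²EI/L_e² = π²×118000×5.424×10^6/4200² = 358100 N.
P_allow = P_cr/n = 358100/4.1 = 87340 N.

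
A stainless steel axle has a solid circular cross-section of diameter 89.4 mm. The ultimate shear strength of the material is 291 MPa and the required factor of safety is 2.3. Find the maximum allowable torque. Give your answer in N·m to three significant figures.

τ_allow = 291/2.3 = 126.5 MPa.
For a solid shaft T_allow = τ_allow·πd³/16; πd³/16 = π×89.4³/16 = 140300 mm³.
T_allow = 126.5×140300 = 1.775×10^7 N·mm = 17750 N·m.

T_allow = 17800 N·m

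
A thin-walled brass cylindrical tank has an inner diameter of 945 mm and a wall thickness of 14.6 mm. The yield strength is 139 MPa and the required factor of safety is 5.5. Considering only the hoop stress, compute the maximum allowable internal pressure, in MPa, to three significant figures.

σ_allow = 139/5.5 = 25.27 MPa.
σ_h = pD/(2t) → p_allow = 2σ_allow t/D = 2×25.27×14.6/945 = 0.7809 MPa.

p_allow = 0.781 MPa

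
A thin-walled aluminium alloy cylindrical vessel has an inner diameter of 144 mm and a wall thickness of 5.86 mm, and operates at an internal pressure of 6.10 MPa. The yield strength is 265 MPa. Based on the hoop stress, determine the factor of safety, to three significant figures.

σ_h = pD/(2t) = 6.10×144/(2×5.86) = 74.95 MPa.
n = 265/74.95 = 3.536.

n = 3.54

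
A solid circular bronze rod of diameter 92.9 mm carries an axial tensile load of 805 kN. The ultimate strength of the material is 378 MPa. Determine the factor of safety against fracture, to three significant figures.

n = 3.18

A = πd²/4 = 6778 mm².
σ = F/A = 805000/6778 = 118.8 MPa.
n = 378/118.8 = 3.183.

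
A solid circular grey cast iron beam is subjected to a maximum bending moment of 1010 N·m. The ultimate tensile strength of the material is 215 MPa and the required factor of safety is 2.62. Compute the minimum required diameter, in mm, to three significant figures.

σ_allow = 215/2.62 = 82.06 MPa.
For a solid circular section σ = 32M/(πd³), so d³ = 32M/(π σ_allow) = 32×1010000/(π×82.06) = 125400 mm³.
d = 50.05 mm.

d = 50.0 mm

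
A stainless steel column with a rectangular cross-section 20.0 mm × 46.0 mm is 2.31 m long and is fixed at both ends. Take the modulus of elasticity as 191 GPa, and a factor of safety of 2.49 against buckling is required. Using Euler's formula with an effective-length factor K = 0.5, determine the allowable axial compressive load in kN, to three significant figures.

P_allow = 17.4 kN

Buckling occurs about the weak axis: I_min = h·b³/12 = 46.0×20.0³/12 = 30670 mm⁴ (b = 20.0 mm is the smaller dimension).
Effective length L_e = KL = 0.5×2.31 m = 1155 mm.
Euler critical load P_cr = π²EI/L_e² = π²×191000×30670/1155² = 43330 N.
P_allow = P_cr/n = 43330/2.49 = 17400 N.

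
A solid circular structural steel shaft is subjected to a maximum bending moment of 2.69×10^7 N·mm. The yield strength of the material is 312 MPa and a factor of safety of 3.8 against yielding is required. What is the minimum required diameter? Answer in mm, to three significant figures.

d = 149 mm

σ_allow = 312/3.8 = 82.11 MPa.
For a solid circular section σ = 32M/(πd³), so d³ = 32M/(π σ_allow) = 32×2.6900×10^7/(π×82.11) = 3.337×10^6 mm³.
d = 149.4 mm.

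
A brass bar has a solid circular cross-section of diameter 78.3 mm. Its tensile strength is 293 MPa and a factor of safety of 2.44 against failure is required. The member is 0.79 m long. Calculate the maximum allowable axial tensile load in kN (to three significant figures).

σ_allow = 293/2.44 = 120.1 MPa.
A = πd²/4 = π×78.3²/4 = 4815 mm².
F_allow = σ_allow × A = 120.1×4815 = 578200 N.

F_allow = 578 kN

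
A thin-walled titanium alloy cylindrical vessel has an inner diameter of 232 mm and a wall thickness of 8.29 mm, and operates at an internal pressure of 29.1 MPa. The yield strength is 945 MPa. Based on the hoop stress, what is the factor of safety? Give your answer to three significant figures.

σ_h = pD/(2t) = 29.1×232/(2×8.29) = 407.2 MPa.
n = 945/407.2 = 2.321.

n = 2.32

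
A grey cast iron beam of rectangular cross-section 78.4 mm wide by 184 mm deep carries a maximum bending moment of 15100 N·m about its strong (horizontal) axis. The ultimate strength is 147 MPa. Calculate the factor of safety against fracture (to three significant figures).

Section modulus S = bh²/6 = 78.4×184²/6 = 442400 mm³.
σ = M/S = 1.5100×10^7/442400 = 34.13 MPa.
n = 147/34.13 = 4.307.

n = 4.31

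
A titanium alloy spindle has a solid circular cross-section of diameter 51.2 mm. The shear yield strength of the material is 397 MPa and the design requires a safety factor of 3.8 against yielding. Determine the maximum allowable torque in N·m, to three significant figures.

T_allow = 2750 N·m

τ_allow = 397/3.8 = 104.5 MPa.
For a solid shaft T_allow = τ_allow·πd³/16; πd³/16 = π×51.2³/16 = 26350 mm³.
T_allow = 104.5×26350 = 2.753×10^6 N·mm = 2753 N·m.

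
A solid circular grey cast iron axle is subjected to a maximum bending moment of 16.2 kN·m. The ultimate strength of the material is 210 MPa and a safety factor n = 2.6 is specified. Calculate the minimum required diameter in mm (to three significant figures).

σ_allow = 210/2.6 = 80.77 MPa.
For a solid circular section σ = 32M/(πd³), so d³ = 32M/(π σ_allow) = 32×1.6200×10^7/(π×80.77) = 2.043×10^6 mm³.
d = 126.9 mm.

d = 127 mm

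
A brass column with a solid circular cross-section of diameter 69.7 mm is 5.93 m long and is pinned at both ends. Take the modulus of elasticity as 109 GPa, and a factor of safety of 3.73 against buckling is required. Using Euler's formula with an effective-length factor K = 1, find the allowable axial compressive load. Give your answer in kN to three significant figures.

P_allow = 9.50 kN

I = πd⁴/64 = π×69.7⁴/64 = 1.159×10^6 mm⁴.
Effective length L_e = KL = 1×5.93 m = 5930 mm.
Euler critical load P_cr = π²EI/L_e² = π²×109000×1.159×10^6/5930² = 35440 N.
P_allow = P_cr/n = 35440/3.73 = 9502 N.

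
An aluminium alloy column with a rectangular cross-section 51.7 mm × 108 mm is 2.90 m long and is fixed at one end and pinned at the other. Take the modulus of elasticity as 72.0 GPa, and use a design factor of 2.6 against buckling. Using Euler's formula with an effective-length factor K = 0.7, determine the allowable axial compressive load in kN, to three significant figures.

P_allow = 82.5 kN

Buckling occurs about the weak axis: I_min = h·b³/12 = 108×51.7³/12 = 1.244×10^6 mm⁴ (b = 51.7 mm is the smaller dimension).
Effective length L_e = KL = 0.7×2.90 m = 2030 mm.
Euler critical load P_cr = π²EI/L_e² = π²×72000×1.244×10^6/2030² = 214500 N.
P_allow = P_cr/n = 214500/2.6 = 82490 N.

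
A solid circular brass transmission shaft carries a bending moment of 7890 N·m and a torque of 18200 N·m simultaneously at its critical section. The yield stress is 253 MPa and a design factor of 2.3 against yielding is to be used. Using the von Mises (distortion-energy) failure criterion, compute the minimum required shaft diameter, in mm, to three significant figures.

σ_allow = σ_y/n = 253/2.3 = 110.0 MPa.
For a solid shaft σ_b = 32M/(πd³) and τ = 16T/(πd³), so the von Mises stress is σ' = (16/πd³)·√(4M²+3T²).
√(4M²+3T²) = √(4×(7.890×10^6)² + 3×(1.820×10^7)²) = 3.525×10^7 N·mm.
d³ = 16×3.525×10^7/(π×110.0) = 1.632×10^6 mm³.
d = 117.7 mm.

d = 118 mm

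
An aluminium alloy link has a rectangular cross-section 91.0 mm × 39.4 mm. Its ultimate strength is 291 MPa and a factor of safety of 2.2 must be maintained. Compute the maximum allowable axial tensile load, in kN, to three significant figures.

F_allow = 474 kN

σ_allow = 291/2.2 = 132.3 MPa.
A = 91.0×39.4 = 3585 mm².
F_allow = σ_allow × A = 132.3×3585 = 474300 N.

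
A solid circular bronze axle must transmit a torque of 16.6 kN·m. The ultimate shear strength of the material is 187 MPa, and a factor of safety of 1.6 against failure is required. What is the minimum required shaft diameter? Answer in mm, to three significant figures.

d = 89.8 mm

Allowable shear stress τ_allow = 187/1.6 = 116.9 MPa.
For a solid shaft τ = 16T/(πd³), so d³ = 16T/(π τ_allow) = 16×1.6600×10^7/(π×116.9) = 723400 mm³.
d = (723400)^(1/3) = 89.77 mm.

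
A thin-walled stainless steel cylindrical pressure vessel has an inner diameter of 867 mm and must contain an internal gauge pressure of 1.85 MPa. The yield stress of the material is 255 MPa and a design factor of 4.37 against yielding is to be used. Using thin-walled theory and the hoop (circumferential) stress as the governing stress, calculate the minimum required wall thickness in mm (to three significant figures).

σ_allow = 255/4.37 = 58.35 MPa.
Hoop stress σ_h = pD/(2t), so t = pD/(2σ_allow) = 1.85×867/(2×58.35) = 13.74 mm.

t = 13.7 mm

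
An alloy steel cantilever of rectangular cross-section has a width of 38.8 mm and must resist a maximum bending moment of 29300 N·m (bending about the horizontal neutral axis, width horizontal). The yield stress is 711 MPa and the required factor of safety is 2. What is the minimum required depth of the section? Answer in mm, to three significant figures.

h = 113 mm

σ_allow = 711/2 = 355.5 MPa.
For a rectangular section σ = 6M/(bh²), so h² = 6M/(b σ_allow) = 6×2.9300×10^7/(38.8×355.5) = 12750 mm².
h = 112.9 mm.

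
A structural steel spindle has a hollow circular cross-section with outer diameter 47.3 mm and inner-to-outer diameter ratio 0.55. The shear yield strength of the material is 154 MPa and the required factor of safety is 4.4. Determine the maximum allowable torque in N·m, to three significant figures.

T_allow = 661 N·m

τ_allow = 154/4.4 = 35.00 MPa.
For a hollow shaft T_allow = τ_allow·πd_o³(1−k⁴)/16 with 1−k⁴ = 0.9085, so πd_o³(1−k⁴)/16 = 18880 mm³.
T_allow = 35.00×18880 = 660700 N·mm = 660.7 N·m.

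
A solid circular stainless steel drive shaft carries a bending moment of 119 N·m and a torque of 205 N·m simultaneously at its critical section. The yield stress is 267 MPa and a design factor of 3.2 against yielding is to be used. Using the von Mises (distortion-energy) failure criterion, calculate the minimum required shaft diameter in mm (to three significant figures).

σ_allow = σ_y/n = 267/3.2 = 83.44 MPa.
For a solid shaft σ_b = 32M/(πd³) and τ = 16T/(πd³), so the von Mises stress is σ' = (16/πd³)·√(4M²+3T²).
√(4M²+3T²) = √(4×(119000)² + 3×(205000)²) = 427500 N·mm.
d³ = 16×427500/(π×83.44) = 26090 mm³.
d = 29.66 mm.

d = 29.7 mm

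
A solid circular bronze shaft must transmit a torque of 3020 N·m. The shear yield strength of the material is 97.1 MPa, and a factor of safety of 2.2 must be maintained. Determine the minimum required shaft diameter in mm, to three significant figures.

d = 70.4 mm

Allowable shear stress τ_allow = 97.1/2.2 = 44.14 MPa.
For a solid shaft τ = 16T/(πd³), so d³ = 16T/(π τ_allow) = 16×3020000/(π×44.14) = 348500 mm³.
d = (348500)^(1/3) = 70.37 mm.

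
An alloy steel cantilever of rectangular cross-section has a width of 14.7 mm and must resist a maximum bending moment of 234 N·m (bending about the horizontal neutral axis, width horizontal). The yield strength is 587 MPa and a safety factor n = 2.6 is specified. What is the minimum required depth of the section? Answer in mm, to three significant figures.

σ_allow = 587/2.6 = 225.8 MPa.
For a rectangular section σ = 6M/(bh²), so h² = 6M/(b σ_allow) = 6×234000/(14.7×225.8) = 423.0 mm².
h = 20.57 mm.

h = 20.6 mm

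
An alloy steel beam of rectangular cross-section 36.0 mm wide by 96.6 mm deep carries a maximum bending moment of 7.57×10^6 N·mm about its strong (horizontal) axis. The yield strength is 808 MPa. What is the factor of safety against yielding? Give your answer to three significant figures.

Section modulus S = bh²/6 = 36.0×96.6²/6 = 55990 mm³.
σ = M/S = 7570000/55990 = 135.2 MPa.
n = 808/135.2 = 5.976.

n = 5.98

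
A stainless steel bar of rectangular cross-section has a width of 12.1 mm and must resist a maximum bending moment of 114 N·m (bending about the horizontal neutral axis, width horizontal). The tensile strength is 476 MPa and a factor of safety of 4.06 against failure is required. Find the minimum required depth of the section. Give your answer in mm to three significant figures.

σ_allow = 476/4.06 = 117.2 MPa.
For a rectangular section σ = 6M/(bh²), so h² = 6M/(b σ_allow) = 6×114000/(12.1×117.2) = 482.2 mm².
h = 21.96 mm.

h = 22.0 mm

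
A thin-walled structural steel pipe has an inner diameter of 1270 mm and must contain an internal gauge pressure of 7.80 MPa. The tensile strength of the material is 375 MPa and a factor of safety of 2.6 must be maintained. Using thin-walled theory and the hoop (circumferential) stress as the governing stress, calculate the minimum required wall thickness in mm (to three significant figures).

σ_allow = 375/2.6 = 144.2 MPa.
Hoop stress σ_h = pD/(2t), so t = pD/(2σ_allow) = 7.80×1270/(2×144.2) = 34.34 mm.

t = 34.3 mm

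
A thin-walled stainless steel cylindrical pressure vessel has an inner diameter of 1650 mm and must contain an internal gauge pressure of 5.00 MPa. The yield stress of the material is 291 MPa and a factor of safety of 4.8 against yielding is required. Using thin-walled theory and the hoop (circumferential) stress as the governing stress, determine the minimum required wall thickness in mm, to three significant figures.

t = 68.0 mm

σ_allow = 291/4.8 = 60.62 MPa.
Hoop stress σ_h = pD/(2t), so t = pD/(2σ_allow) = 5.00×1650/(2×60.62) = 68.04 mm.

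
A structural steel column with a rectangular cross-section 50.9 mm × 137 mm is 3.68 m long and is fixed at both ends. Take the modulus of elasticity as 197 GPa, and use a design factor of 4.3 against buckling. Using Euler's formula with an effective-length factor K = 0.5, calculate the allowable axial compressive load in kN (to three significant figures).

P_allow = 201 kN

Buckling occurs about the weak axis: I_min = h·b³/12 = 137×50.9³/12 = 1.506×10^6 mm⁴ (b = 50.9 mm is the smaller dimension).
Effective length L_e = KL = 0.5×3.68 m = 1840 mm.
Euler critical load P_cr = π²EI/L_e² = π²×197000×1.506×10^6/1840² = 864600 N.
P_allow = P_cr/n = 864600/4.3 = 201100 N.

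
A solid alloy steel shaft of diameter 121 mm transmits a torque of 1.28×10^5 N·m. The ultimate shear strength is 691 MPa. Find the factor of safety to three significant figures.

τ = 16T/(πd³) = 16×1.2800×10^8/(π×121³) = 368.0 MPa.
n = τ_limit/τ = 691/368.0 = 1.878.

n = 1.88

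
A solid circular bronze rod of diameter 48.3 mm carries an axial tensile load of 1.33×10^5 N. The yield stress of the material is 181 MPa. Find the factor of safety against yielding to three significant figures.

A = πd²/4 = 1832 mm².
σ = F/A = 133000/1832 = 72.59 MPa.
n = 181/72.59 = 2.494.

n = 2.49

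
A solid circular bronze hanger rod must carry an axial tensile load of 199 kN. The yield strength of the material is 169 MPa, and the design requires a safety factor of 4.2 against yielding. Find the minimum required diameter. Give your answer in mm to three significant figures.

Allowable stress σ_allow = 169/4.2 = 40.24 MPa.
Required area A = F/σ_allow = 199000/40.24 = 4946 mm².
A = πd²/4 → d = √(4A/π) = 79.35 mm.

d = 79.4 mm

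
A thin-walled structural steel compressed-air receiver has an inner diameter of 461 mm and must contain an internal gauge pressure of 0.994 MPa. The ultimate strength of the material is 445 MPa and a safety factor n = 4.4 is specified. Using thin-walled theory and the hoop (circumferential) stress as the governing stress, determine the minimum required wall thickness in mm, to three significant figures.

σ_allow = 445/4.4 = 101.1 MPa.
Hoop stress σ_h = pD/(2t), so t = pD/(2σ_allow) = 0.994×461/(2×101.1) = 2.265 mm.

t = 2.27 mm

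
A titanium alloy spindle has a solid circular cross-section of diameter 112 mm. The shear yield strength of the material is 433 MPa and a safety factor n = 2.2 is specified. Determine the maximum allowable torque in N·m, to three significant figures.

τ_allow = 433/2.2 = 196.8 MPa.
For a solid shaft T_allow = τ_allow·πd³/16; πd³/16 = π×112³/16 = 275900 mm³.
T_allow = 196.8×275900 = 5.429×10^7 N·mm = 54290 N·m.

T_allow = 54300 N·m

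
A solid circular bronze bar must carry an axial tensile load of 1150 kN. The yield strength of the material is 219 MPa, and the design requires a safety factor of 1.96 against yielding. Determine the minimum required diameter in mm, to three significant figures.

d = 114 mm

Allowable stress σ_allow = 219/1.96 = 111.7 MPa.
Required area A = F/σ_allow = 1150000/111.7 = 10290 mm².
A = πd²/4 → d = √(4A/π) = 114.5 mm.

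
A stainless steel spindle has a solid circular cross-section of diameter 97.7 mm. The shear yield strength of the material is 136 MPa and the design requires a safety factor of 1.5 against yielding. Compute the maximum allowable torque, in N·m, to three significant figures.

τ_allow = 136/1.5 = 90.67 MPa.
For a solid shaft T_allow = τ_allow·πd³/16; πd³/16 = π×97.7³/16 = 183100 mm³.
T_allow = 90.67×183100 = 1.660×10^7 N·mm = 16600 N·m.

T_allow = 16600 N·m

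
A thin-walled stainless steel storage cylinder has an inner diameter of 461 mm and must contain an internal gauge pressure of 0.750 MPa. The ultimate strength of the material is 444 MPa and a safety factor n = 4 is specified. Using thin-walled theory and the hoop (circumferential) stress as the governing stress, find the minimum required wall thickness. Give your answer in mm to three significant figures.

σ_allow = 444/4 = 111.0 MPa.
Hoop stress σ_h = pD/(2t), so t = pD/(2σ_allow) = 0.750×461/(2×111.0) = 1.557 mm.

t = 1.56 mm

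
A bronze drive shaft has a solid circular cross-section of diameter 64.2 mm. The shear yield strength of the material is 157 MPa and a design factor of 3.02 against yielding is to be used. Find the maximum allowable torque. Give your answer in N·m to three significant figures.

τ_allow = 157/3.02 = 51.99 MPa.
For a solid shaft T_allow = τ_allow·πd³/16; πd³/16 = π×64.2³/16 = 51960 mm³.
T_allow = 51.99×51960 = 2.701×10^6 N·mm = 2701 N·m.

T_allow = 2700 N·m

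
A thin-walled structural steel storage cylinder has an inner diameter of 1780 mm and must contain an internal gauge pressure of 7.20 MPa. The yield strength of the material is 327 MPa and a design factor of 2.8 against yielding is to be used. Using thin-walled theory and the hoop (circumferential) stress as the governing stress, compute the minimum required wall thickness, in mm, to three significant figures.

σ_allow = 327/2.8 = 116.8 MPa.
Hoop stress σ_h = pD/(2t), so t = pD/(2σ_allow) = 7.20×1780/(2×116.8) = 54.87 mm.

t = 54.9 mm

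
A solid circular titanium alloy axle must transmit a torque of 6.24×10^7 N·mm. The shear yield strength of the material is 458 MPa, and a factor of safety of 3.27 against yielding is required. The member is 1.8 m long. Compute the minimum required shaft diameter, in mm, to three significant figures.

d = 131 mm

Allowable shear stress τ_allow = 458/3.27 = 140.1 MPa.
For a solid shaft τ = 16T/(πd³), so d³ = 16T/(π τ_allow) = 16×6.2400×10^7/(π×140.1) = 2.269×10^6 mm³.
d = (2.269×10^6)^(1/3) = 131.4 mm.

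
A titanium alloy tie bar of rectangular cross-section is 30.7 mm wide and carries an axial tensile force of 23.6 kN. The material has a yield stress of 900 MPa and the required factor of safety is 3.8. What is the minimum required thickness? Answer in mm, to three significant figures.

t = 3.25 mm

σ_allow = 900/3.8 = 236.8 MPa.
Required area A = F/σ_allow = 23600/236.8 = 99.64 mm².
t = A/w = 99.64/30.7 = 3.246 mm.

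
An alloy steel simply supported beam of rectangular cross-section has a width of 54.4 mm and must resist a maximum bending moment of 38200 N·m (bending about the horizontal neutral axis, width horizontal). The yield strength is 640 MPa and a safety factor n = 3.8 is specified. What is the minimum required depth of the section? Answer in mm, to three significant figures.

σ_allow = 640/3.8 = 168.4 MPa.
For a rectangular section σ = 6M/(bh²), so h² = 6M/(b σ_allow) = 6×3.8200×10^7/(54.4×168.4) = 25020 mm².
h = 158.2 mm.

h = 158 mm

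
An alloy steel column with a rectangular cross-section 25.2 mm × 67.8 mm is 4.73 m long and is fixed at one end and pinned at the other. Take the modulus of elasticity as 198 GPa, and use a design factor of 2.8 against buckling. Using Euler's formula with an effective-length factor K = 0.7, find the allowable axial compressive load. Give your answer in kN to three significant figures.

P_allow = 5.76 kN

Buckling occurs about the weak axis: I_min = h·b³/12 = 67.8×25.2³/12 = 90420 mm⁴ (b = 25.2 mm is the smaller dimension).
Effective length L_e = KL = 0.7×4.73 m = 3311 mm.
Euler critical load P_cr = π²EI/L_e² = π²×198000×90420/3311² = 16120 N.
P_allow = P_cr/n = 16120/2.8 = 5756 N.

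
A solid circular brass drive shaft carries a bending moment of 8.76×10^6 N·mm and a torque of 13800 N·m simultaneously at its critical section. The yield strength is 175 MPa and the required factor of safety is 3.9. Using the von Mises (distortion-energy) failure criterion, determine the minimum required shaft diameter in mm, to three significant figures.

σ_allow = σ_y/n = 175/3.9 = 44.87 MPa.
For a solid shaft σ_b = 32M/(πd³) and τ = 16T/(πd³), so the von Mises stress is σ' = (16/πd³)·√(4M²+3T²).
√(4M²+3T²) = √(4×(8.760×10^6)² + 3×(1.380×10^7)²) = 2.964×10^7 N·mm.
d³ = 16×2.964×10^7/(π×44.87) = 3.364×10^6 mm³.
d = 149.8 mm.

d = 150 mm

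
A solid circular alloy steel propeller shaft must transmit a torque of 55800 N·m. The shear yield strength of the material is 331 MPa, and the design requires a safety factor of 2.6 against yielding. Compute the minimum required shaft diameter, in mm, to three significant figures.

Allowable shear stress τ_allow = 331/2.6 = 127.3 MPa.
For a solid shaft τ = 16T/(πd³), so d³ = 16T/(π τ_allow) = 16×5.5800×10^7/(π×127.3) = 2.232×10^6 mm³.
d = (2.232×10^6)^(1/3) = 130.7 mm.

d = 131 mm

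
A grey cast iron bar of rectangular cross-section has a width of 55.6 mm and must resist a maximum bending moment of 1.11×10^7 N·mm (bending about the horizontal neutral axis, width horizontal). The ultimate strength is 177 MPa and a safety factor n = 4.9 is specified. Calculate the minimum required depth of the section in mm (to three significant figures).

σ_allow = 177/4.9 = 36.12 MPa.
For a rectangular section σ = 6M/(bh²), so h² = 6M/(b σ_allow) = 6×1.1100×10^7/(55.6×36.12) = 33160 mm².
h = 182.1 mm.

h = 182 mm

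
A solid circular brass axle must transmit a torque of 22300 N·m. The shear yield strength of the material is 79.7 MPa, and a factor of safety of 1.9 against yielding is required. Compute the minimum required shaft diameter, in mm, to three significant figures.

Allowable shear stress τ_allow = 79.7/1.9 = 41.95 MPa.
For a solid shaft τ = 16T/(πd³), so d³ = 16T/(π τ_allow) = 16×2.2300×10^7/(π×41.95) = 2.708×10^6 mm³.
d = (2.708×10^6)^(1/3) = 139.4 mm.

d = 139 mm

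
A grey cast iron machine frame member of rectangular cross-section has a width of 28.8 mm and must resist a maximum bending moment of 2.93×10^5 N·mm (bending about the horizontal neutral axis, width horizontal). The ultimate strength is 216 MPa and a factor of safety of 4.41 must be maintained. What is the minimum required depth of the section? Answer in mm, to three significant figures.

h = 35.3 mm

σ_allow = 216/4.41 = 48.98 MPa.
For a rectangular section σ = 6M/(bh²), so h² = 6M/(b σ_allow) = 6×293000/(28.8×48.98) = 1246 mm².
h = 35.30 mm.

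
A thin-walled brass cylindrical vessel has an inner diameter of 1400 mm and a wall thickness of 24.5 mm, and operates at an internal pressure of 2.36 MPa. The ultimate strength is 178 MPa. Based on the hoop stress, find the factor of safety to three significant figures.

n = 2.64

σ_h = pD/(2t) = 2.36×1400/(2×24.5) = 67.43 MPa.
n = 178/67.43 = 2.640.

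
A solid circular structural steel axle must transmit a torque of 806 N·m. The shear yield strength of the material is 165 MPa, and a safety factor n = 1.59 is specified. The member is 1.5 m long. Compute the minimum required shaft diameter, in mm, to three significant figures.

d = 34.1 mm

Allowable shear stress τ_allow = 165/1.59 = 103.8 MPa.
For a solid shaft τ = 16T/(πd³), so d³ = 16T/(π τ_allow) = 16×806000/(π×103.8) = 39560 mm³.
d = (39560)^(1/3) = 34.07 mm.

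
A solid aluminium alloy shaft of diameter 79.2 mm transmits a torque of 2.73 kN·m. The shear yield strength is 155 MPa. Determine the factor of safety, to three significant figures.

n = 5.54

τ = 16T/(πd³) = 16×2730000/(π×79.2³) = 27.99 MPa.
n = τ_limit/τ = 155/27.99 = 5.538.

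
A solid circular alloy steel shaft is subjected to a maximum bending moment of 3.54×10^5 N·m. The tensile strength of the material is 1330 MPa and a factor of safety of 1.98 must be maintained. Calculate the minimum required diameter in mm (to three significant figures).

σ_allow = 1330/1.98 = 671.7 MPa.
For a solid circular section σ = 32M/(πd³), so d³ = 32M/(π σ_allow) = 32×3.5400×10^8/(π×671.7) = 5.368×10^6 mm³.
d = 175.1 mm.

d = 175 mm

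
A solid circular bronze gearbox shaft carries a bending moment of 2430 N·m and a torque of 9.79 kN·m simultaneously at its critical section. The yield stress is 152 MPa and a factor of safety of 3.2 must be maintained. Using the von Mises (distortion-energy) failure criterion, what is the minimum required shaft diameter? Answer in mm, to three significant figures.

σ_allow = σ_y/n = 152/3.2 = 47.50 MPa.
For a solid shaft σ_b = 32M/(πd³) and τ = 16T/(πd³), so the von Mises stress is σ' = (16/πd³)·√(4M²+3T²).
√(4M²+3T²) = √(4×(2.430×10^6)² + 3×(9.790×10^6)²) = 1.764×10^7 N·mm.
d³ = 16×1.764×10^7/(π×47.50) = 1.891×10^6 mm³.
d = 123.7 mm.

d = 124 mm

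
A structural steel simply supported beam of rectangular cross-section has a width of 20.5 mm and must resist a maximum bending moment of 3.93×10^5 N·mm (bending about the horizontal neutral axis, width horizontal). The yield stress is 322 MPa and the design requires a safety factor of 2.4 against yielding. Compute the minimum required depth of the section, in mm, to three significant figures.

σ_allow = 322/2.4 = 134.2 MPa.
For a rectangular section σ = 6M/(bh²), so h² = 6M/(b σ_allow) = 6×393000/(20.5×134.2) = 857.3 mm².
h = 29.28 mm.

h = 29.3 mm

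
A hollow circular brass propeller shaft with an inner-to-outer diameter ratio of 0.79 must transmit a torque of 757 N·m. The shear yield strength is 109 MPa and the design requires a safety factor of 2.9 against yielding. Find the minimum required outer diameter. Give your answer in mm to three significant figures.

d_o = 55.2 mm

τ_allow = 109/2.9 = 37.59 MPa.
For a hollow shaft τ = 16T/[πd_o³(1−k⁴)] with k = 0.79, so 1−k⁴ = 0.6105.
d_o³ = 16T/[π τ_allow (1−k⁴)] = 16×757000/(π×37.59×0.6105) = 168000 mm³.
d_o = 55.18 mm.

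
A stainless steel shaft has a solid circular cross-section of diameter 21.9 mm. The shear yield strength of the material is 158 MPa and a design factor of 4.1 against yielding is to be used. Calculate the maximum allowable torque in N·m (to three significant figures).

T_allow = 79.5 N·m

τ_allow = 158/4.1 = 38.54 MPa.
For a solid shaft T_allow = τ_allow·πd³/16; πd³/16 = π×21.9³/16 = 2062 mm³.
T_allow = 38.54×2062 = 79480 N·mm = 79.48 N·m.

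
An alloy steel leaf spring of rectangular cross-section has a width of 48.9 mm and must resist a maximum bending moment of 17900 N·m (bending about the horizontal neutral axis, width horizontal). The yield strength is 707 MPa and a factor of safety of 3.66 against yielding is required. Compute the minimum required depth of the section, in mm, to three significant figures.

σ_allow = 707/3.66 = 193.2 MPa.
For a rectangular section σ = 6M/(bh²), so h² = 6M/(b σ_allow) = 6×1.7900×10^7/(48.9×193.2) = 11370 mm².
h = 106.6 mm.

h = 107 mm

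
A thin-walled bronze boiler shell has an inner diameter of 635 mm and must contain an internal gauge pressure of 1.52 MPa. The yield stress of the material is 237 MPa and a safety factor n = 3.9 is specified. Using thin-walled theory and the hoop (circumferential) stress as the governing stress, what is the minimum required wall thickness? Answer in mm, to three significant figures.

σ_allow = 237/3.9 = 60.77 MPa.
Hoop stress σ_h = pD/(2t), so t = pD/(2σ_allow) = 1.52×635/(2×60.77) = 7.942 mm.

t = 7.94 mm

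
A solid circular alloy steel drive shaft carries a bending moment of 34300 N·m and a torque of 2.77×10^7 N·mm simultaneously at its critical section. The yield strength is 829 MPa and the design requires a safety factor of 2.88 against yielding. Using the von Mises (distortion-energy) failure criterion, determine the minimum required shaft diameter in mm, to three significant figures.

σ_allow = σ_y/n = 829/2.88 = 287.8 MPa.
For a solid shaft σ_b = 32M/(πd³) and τ = 16T/(πd³), so the von Mises stress is σ' = (16/πd³)·√(4M²+3T²).
√(4M²+3T²) = √(4×(3.430×10^7)² + 3×(2.770×10^7)²) = 8.371×10^7 N·mm.
d³ = 16×8.371×10^7/(π×287.8) = 1.481×10^6 mm³.
d = 114.0 mm.

d = 114 mm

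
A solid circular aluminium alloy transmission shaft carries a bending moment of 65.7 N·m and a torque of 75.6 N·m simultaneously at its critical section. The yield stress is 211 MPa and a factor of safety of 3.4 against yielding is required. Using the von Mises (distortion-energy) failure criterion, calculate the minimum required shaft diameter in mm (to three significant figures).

d = 24.8 mm

σ_allow = σ_y/n = 211/3.4 = 62.06 MPa.
For a solid shaft σ_b = 32M/(πd³) and τ = 16T/(πd³), so the von Mises stress is σ' = (16/πd³)·√(4M²+3T²).
√(4M²+3T²) = √(4×(65700)² + 3×(75600)²) = 185500 N·mm.
d³ = 16×185500/(π×62.06) = 15220 mm³.
d = 24.78 mm.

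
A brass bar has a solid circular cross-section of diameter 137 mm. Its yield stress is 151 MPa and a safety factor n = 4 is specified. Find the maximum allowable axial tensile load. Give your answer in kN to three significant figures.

σ_allow = 151/4 = 37.75 MPa.
A = πd²/4 = π×137²/4 = 14740 mm².
F_allow = σ_allow × A = 37.75×14740 = 556500 N.

F_allow = 556 kN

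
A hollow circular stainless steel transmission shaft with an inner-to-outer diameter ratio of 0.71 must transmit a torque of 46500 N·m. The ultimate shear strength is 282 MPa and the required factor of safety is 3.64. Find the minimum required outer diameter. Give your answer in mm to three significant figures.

τ_allow = 282/3.64 = 77.47 MPa.
For a hollow shaft τ = 16T/[πd_o³(1−k⁴)] with k = 0.71, so 1−k⁴ = 0.7459.
d_o³ = 16T/[π τ_allow (1−k⁴)] = 16×4.6500×10^7/(π×77.47×0.7459) = 4.098×10^6 mm³.
d_o = 160.0 mm.

d_o = 160 mm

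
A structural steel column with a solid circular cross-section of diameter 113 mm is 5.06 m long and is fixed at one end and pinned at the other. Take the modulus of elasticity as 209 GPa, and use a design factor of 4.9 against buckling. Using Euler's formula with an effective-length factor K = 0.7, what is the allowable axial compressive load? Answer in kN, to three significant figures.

I = πd⁴/64 = π×113⁴/64 = 8.004×10^6 mm⁴.
Effective length L_e = KL = 0.7×5.06 m = 3542 mm.
Euler critical load P_cr = π²EI/L_e² = π²×209000×8.004×10^6/3542² = 1.316×10^6 N.
P_allow = P_cr/n = 1.316×10^6/4.9 = 268600 N.

P_allow = 269 kN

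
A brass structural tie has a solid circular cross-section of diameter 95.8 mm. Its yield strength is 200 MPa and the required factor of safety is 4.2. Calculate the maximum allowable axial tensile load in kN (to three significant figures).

F_allow = 343 kN

σ_allow = 200/4.2 = 47.62 MPa.
A = πd²/4 = π×95.8²/4 = 7208 mm².
F_allow = σ_allow × A = 47.62×7208 = 343200 N.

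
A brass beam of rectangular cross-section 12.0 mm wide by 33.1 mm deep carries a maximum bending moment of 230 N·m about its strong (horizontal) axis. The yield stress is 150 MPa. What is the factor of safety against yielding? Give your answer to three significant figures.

Section modulus S = bh²/6 = 12.0×33.1²/6 = 2191 mm³.
σ = M/S = 230000/2191 = 105.0 MPa.
n = 150/105.0 = 1.429.

n = 1.43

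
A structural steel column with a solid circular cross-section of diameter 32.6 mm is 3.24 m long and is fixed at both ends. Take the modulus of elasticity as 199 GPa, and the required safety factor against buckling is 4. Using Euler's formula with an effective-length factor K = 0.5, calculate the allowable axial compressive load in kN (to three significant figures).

P_allow = 10.4 kN

I = πd⁴/64 = π×32.6⁴/64 = 55440 mm⁴.
Effective length L_e = KL = 0.5×3.24 m = 1620 mm.
Euler critical load P_cr = π²EI/L_e² = π²×199000×55440/1620² = 41490 N.
P_allow = P_cr/n = 41490/4 = 10370 N.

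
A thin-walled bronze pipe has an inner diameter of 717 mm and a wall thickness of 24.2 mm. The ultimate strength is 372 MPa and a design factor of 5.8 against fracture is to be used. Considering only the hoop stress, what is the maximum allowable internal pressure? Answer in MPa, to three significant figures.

p_allow = 4.33 MPa

σ_allow = 372/5.8 = 64.14 MPa.
σ_h = pD/(2t) → p_allow = 2σ_allow t/D = 2×64.14×24.2/717 = 4.330 MPa.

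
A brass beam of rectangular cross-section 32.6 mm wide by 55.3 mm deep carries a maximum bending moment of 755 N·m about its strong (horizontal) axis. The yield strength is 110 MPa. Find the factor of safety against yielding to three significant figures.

Section modulus S = bh²/6 = 32.6×55.3²/6 = 16620 mm³.
σ = M/S = 755000/16620 = 45.44 MPa.
n = 110/45.44 = 2.421.

n = 2.42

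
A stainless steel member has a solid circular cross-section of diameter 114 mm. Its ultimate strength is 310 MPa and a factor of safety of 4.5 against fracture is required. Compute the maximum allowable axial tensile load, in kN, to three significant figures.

F_allow = 703 kN

σ_allow = 310/4.5 = 68.89 MPa.
A = πd²/4 = π×114²/4 = 10210 mm².
F_allow = σ_allow × A = 68.89×10210 = 703200 N.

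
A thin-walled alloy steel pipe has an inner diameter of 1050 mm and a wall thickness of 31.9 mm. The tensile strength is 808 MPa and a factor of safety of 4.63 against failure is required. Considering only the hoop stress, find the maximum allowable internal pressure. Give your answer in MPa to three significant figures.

σ_allow = 808/4.63 = 174.5 MPa.
σ_h = pD/(2t) → p_allow = 2σ_allow t/D = 2×174.5×31.9/1050 = 10.60 MPa.

p_allow = 10.6 MPa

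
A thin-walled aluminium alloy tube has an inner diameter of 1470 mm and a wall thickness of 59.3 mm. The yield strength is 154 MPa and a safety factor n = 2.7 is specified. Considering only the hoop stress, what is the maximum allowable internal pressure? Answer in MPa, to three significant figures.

σ_allow = 154/2.7 = 57.04 MPa.
σ_h = pD/(2t) → p_allow = 2σ_allow t/D = 2×57.04×59.3/1470 = 4.602 MPa.

p_allow = 4.60 MPa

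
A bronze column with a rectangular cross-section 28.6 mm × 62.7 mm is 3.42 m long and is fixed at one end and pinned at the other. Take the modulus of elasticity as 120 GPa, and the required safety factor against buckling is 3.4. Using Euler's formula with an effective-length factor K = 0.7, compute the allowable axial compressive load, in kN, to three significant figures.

Buckling occurs about the weak axis: I_min = h·b³/12 = 62.7×28.6³/12 = 122200 mm⁴ (b = 28.6 mm is the smaller dimension).
Effective length L_e = KL = 0.7×3.42 m = 2394 mm.
Euler critical load P_cr = π²EI/L_e² = π²×120000×122200/2394² = 25260 N.
P_allow = P_cr/n = 25260/3.4 = 7429 N.

P_allow = 7.43 kN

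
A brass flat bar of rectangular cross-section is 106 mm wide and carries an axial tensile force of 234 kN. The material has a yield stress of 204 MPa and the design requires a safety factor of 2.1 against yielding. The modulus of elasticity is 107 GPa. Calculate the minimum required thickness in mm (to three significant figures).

σ_allow = 204/2.1 = 97.14 MPa.
Required area A = F/σ_allow = 234000/97.14 = 2409 mm².
t = A/w = 2409/106 = 22.72 mm.

t = 22.7 mm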